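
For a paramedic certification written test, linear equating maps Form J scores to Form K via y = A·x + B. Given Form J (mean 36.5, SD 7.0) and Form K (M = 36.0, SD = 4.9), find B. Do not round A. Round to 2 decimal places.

A = SD_Y / SD_X = 4.9 / 7.0 = 0.700000
B = M_Y − A·M_X = 36.0 − 0.700000 × 36.5 = 10.45

10.45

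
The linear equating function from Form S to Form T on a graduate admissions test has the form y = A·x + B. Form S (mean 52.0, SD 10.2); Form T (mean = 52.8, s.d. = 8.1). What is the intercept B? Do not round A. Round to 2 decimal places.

11.51

A = SD_Y / SD_X = 8.1 / 10.2 = 0.794118
B = M_Y − A·M_X = 52.8 − 0.794118 × 52.0 = 11.51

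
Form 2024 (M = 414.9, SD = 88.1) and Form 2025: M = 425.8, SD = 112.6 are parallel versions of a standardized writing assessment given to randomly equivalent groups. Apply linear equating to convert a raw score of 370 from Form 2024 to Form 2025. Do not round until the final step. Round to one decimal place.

Linear equating: y = (SD_Y/SD_X)(x − M_X) + M_Y
y = (112.6/88.1)(370 − 414.9) + 425.8
y = 1.278093 × -44.9 + 425.8 = -57.3864 + 425.8 = 368.4

368.4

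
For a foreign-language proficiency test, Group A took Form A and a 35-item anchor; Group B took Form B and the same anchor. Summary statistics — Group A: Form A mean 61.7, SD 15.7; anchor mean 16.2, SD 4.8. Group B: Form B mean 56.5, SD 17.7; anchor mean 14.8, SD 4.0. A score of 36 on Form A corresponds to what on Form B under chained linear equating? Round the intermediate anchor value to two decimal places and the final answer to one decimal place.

27.9

Form A → anchor (Group A): v = (4.8/15.7)(36 − 61.7) + 16.2 = 8.34
anchor → Form B (Group B): y = (17.7/4.0)(8.34 − 14.8) + 56.5 = 27.9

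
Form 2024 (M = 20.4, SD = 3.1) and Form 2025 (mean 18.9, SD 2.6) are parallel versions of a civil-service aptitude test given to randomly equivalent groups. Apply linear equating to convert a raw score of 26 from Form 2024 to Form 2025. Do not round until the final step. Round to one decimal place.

Linear equating: y = (SD_Y/SD_X)(x − M_X) + M_Y
y = (2.6/3.1)(26 − 20.4) + 18.9
y = 0.838710 × 5.6 + 18.9 = 4.6968 + 18.9 = 23.6

23.6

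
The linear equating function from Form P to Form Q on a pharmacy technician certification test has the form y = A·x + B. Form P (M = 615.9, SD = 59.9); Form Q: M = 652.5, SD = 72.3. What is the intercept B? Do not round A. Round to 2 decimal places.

-90.90

A = SD_Y / SD_X = 72.3 / 59.9 = 1.207012
B = M_Y − A·M_X = 652.5 − 1.207012 × 615.9 = -90.90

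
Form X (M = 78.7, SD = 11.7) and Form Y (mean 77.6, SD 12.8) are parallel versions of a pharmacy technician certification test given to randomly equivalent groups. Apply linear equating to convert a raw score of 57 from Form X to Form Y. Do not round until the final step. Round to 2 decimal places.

53.86

Linear equating: y = (SD_Y/SD_X)(x − M_X) + M_Y
y = (12.8/11.7)(57 − 78.7) + 77.6
y = 1.094017 × -21.7 + 77.6 = -23.7402 + 77.6 = 53.86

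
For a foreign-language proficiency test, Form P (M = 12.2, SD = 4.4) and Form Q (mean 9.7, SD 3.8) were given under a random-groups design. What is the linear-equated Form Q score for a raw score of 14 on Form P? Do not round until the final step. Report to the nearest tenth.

Linear equating: y = (SD_Y/SD_X)(x − M_X) + M_Y
y = (3.8/4.4)(14 − 12.2) + 9.7
y = 0.863636 × 1.8 + 9.7 = 1.5545 + 9.7 = 11.3

11.3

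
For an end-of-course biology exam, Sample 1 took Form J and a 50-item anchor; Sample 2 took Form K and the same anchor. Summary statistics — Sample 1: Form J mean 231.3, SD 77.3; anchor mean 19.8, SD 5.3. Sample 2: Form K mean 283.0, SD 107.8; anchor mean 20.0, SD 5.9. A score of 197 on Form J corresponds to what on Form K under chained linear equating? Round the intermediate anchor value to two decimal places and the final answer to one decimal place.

Form J → anchor (Sample 1): v = (5.3/77.3)(197 − 231.3) + 19.8 = 17.45
anchor → Form K (Sample 2): y = (107.8/5.9)(17.45 − 20.0) + 283.0 = 236.4

236.4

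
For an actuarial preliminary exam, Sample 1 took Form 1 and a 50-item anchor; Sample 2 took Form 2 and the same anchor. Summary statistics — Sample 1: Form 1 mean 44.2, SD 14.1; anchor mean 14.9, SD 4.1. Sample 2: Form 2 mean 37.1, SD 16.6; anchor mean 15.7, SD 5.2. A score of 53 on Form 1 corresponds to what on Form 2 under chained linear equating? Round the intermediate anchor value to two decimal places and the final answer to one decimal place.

Form 1 → anchor (Sample 1): v = (4.1/14.1)(53 − 44.2) + 14.9 = 17.46
anchor → Form 2 (Sample 2): y = (16.6/5.2)(17.46 − 15.7) + 37.1 = 42.7

42.7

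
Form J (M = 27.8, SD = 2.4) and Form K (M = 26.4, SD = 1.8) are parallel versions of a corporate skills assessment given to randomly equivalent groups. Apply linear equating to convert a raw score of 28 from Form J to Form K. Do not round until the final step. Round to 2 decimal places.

Linear equating: y = (SD_Y/SD_X)(x − M_X) + M_Y
y = (1.8/2.4)(28 − 27.8) + 26.4
y = 0.750000 × 0.2 + 26.4 = 0.1500 + 26.4 = 26.55

26.55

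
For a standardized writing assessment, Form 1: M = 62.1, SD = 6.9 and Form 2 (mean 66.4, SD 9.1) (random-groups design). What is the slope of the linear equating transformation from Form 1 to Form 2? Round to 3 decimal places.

A = SD_Y / SD_X = 9.1 / 6.9 = 1.319

1.319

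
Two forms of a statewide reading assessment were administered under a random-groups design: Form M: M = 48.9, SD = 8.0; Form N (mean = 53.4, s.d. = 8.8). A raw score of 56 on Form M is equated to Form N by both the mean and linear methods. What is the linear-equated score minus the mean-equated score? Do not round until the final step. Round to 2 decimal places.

Mean-equated: 56 + (53.4 − 48.9) = 60.50
Linear-equated: (8.8/8.0)(56 − 48.9) + 53.4 = 61.210
Difference = 61.210 − 60.50 = 0.71

0.71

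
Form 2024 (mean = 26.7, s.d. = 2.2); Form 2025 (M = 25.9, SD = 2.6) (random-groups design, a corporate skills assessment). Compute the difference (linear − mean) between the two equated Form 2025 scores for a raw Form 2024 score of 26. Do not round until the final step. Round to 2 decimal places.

Mean-equated: 26 + (25.9 − 26.7) = 25.20
Linear-equated: (2.6/2.2)(26 − 26.7) + 25.9 = 25.073
Difference = 25.073 − 25.20 = -0.13

-0.13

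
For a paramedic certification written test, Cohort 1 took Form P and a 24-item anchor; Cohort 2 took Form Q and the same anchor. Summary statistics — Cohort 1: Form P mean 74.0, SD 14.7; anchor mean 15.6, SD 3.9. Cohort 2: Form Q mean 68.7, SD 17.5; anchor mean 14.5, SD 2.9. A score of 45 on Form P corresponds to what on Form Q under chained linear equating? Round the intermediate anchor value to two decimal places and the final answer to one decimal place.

28.9

Form P → anchor (Cohort 1): v = (3.9/14.7)(45 − 74.0) + 15.6 = 7.91
anchor → Form Q (Cohort 2): y = (17.5/2.9)(7.91 − 14.5) + 68.7 = 28.9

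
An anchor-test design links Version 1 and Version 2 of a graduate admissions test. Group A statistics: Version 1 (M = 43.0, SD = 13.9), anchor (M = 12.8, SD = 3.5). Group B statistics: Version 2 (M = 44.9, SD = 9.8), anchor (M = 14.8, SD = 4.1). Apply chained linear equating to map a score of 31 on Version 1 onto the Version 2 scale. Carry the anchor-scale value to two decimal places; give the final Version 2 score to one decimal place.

Version 1 → anchor (Group A): v = (3.5/13.9)(31 − 43.0) + 12.8 = 9.78
anchor → Version 2 (Group B): y = (9.8/4.1)(9.78 − 14.8) + 44.9 = 32.9

32.9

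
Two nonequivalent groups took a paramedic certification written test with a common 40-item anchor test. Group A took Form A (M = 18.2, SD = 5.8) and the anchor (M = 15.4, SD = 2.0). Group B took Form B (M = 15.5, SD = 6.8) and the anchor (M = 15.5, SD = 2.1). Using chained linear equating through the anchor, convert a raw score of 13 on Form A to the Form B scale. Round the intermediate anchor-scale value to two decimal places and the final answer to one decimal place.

9.4

Form A → anchor (Group A): v = (2.0/5.8)(13 − 18.2) + 15.4 = 13.61
anchor → Form B (Group B): y = (6.8/2.1)(13.61 − 15.5) + 15.5 = 9.4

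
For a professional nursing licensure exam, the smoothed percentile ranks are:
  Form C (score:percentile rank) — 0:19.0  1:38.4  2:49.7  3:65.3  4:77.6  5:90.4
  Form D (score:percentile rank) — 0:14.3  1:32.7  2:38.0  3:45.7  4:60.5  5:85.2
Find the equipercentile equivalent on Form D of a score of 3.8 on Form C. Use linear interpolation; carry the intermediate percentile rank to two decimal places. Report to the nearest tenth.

4.6

PR of 3.8 on Form C: 65.3 + (3.8 − 3)/(4 − 3) × (77.6 − 65.3) = 75.14
On Form D, PR 75.14 falls between score 4 (PR 60.5) and 5 (PR 85.2).
Interpolate: 4 + (75.14 − 60.5)/(85.2 − 60.5) × (5 − 4) = 4.6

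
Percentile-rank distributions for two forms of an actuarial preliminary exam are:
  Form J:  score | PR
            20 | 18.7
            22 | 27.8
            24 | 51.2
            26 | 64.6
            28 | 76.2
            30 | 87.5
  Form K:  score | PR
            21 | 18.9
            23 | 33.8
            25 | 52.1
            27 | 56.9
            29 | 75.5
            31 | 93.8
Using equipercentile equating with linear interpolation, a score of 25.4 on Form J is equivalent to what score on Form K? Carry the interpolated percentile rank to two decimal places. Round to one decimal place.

PR of 25.4 on Form J: 51.2 + (25.4 − 24)/(26 − 24) × (64.6 − 51.2) = 60.58
On Form K, PR 60.58 falls between score 27 (PR 56.9) and 29 (PR 75.5).
Interpolate: 27 + (60.58 − 56.9)/(75.5 − 56.9) × (29 − 27) = 27.4

27.4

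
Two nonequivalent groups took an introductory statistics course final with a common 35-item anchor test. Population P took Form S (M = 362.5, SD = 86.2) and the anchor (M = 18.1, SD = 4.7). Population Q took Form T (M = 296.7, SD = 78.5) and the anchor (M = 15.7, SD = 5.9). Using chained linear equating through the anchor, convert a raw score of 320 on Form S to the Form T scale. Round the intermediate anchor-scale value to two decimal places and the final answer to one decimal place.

297.8

Form S → anchor (Population P): v = (4.7/86.2)(320 − 362.5) + 18.1 = 15.78
anchor → Form T (Population Q): y = (78.5/5.9)(15.78 − 15.7) + 296.7 = 297.8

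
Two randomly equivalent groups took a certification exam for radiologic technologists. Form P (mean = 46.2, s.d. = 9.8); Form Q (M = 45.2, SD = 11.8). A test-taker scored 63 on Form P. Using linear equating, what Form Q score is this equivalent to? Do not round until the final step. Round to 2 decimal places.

Linear equating: y = (SD_Y/SD_X)(x − M_X) + M_Y
y = (11.8/9.8)(63 − 46.2) + 45.2
y = 1.204082 × 16.8 + 45.2 = 20.2286 + 45.2 = 65.43

65.43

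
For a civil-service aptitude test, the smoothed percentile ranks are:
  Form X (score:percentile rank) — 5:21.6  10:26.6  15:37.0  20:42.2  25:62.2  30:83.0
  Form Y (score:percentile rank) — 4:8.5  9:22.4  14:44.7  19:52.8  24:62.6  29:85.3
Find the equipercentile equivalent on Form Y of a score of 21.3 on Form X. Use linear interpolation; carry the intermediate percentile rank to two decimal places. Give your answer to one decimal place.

15.7

PR of 21.3 on Form X: 42.2 + (21.3 − 20)/(25 − 20) × (62.2 − 42.2) = 47.40
On Form Y, PR 47.40 falls between score 14 (PR 44.7) and 19 (PR 52.8).
Interpolate: 14 + (47.40 − 44.7)/(52.8 − 44.7) × (19 − 14) = 15.7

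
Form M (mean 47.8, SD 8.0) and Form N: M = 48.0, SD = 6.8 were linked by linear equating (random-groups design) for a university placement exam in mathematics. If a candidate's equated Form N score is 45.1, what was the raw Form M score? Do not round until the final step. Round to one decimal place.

Invert y = (SD_Y/SD_X)(x − M_X) + M_Y:
x = (SD_X/SD_Y)(y − M_Y) + M_X = (8.0/6.8)(45.1 − 48.0) + 47.8
x = 1.176471 × -2.900 + 47.8 = 44.4

44.4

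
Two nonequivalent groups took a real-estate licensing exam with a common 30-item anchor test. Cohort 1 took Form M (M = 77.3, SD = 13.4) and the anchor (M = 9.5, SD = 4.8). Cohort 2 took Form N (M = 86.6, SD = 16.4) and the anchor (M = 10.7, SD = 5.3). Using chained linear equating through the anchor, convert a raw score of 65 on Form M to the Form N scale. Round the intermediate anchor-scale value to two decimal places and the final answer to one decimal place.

Form M → anchor (Cohort 1): v = (4.8/13.4)(65 − 77.3) + 9.5 = 5.09
anchor → Form N (Cohort 2): y = (16.4/5.3)(5.09 − 10.7) + 86.6 = 69.2

69.2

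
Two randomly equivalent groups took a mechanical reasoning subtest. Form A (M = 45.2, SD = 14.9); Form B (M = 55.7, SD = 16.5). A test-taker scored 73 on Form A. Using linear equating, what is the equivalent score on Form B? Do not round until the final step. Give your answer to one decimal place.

Linear equating: y = (SD_Y/SD_X)(x − M_X) + M_Y
y = (16.5/14.9)(73 − 45.2) + 55.7
y = 1.107383 × 27.8 + 55.7 = 30.7852 + 55.7 = 86.5

86.5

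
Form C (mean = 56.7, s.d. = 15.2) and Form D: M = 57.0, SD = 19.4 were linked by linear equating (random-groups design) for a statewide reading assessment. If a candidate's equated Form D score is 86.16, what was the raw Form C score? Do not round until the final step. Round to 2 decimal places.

79.55

Invert y = (SD_Y/SD_X)(x − M_X) + M_Y:
x = (SD_X/SD_Y)(y − M_Y) + M_X = (15.2/19.4)(86.16 − 57.0) + 56.7
x = 0.783505 × 29.160 + 56.7 = 79.55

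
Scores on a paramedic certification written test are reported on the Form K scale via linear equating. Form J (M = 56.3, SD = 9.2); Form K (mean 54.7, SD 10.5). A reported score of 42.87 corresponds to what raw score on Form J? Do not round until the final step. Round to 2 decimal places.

Invert y = (SD_Y/SD_X)(x − M_X) + M_Y:
x = (SD_X/SD_Y)(y − M_Y) + M_X = (9.2/10.5)(42.87 − 54.7) + 56.3
x = 0.876190 × -11.830 + 56.3 = 45.93

45.93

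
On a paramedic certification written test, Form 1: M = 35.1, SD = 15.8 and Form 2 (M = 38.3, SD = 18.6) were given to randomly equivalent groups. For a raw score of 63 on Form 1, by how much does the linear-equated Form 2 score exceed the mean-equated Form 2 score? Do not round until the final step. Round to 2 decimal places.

4.94

Mean-equated: 63 + (38.3 − 35.1) = 66.20
Linear-equated: (18.6/15.8)(63 − 35.1) + 38.3 = 71.144
Difference = 71.144 − 66.20 = 4.94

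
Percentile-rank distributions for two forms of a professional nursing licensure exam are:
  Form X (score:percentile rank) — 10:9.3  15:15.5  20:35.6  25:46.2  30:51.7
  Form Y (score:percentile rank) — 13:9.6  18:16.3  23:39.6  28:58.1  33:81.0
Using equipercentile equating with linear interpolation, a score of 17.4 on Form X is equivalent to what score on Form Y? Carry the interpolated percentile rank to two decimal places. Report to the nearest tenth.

19.9

PR of 17.4 on Form X: 15.5 + (17.4 − 15)/(20 − 15) × (35.6 − 15.5) = 25.15
On Form Y, PR 25.15 falls between score 18 (PR 16.3) and 23 (PR 39.6).
Interpolate: 18 + (25.15 − 16.3)/(39.6 − 16.3) × (23 − 18) = 19.9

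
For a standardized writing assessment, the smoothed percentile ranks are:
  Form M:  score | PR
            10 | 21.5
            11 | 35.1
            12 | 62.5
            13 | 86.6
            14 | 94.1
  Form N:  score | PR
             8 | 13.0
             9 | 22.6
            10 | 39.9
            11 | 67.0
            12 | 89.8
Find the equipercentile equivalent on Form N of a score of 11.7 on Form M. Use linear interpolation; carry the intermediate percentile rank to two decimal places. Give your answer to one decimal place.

10.5

PR of 11.7 on Form M: 35.1 + (11.7 − 11)/(12 − 11) × (62.5 − 35.1) = 54.28
On Form N, PR 54.28 falls between score 10 (PR 39.9) and 11 (PR 67.0).
Interpolate: 10 + (54.28 − 39.9)/(67.0 − 39.9) × (11 − 10) = 10.5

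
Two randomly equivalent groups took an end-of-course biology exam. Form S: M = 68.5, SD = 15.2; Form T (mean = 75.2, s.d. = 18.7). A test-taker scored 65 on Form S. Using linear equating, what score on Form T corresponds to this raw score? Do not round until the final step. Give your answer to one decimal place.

70.9

Linear equating: y = (SD_Y/SD_X)(x − M_X) + M_Y
y = (18.7/15.2)(65 − 68.5) + 75.2
y = 1.230263 × -3.5 + 75.2 = -4.3059 + 75.2 = 70.9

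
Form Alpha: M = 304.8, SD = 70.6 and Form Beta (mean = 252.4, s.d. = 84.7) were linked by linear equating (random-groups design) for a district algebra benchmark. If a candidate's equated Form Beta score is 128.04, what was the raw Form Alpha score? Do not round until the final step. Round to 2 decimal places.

Invert y = (SD_Y/SD_X)(x − M_X) + M_Y:
x = (SD_X/SD_Y)(y − M_Y) + M_X = (70.6/84.7)(128.04 − 252.4) + 304.8
x = 0.833530 × -124.360 + 304.8 = 201.14

201.14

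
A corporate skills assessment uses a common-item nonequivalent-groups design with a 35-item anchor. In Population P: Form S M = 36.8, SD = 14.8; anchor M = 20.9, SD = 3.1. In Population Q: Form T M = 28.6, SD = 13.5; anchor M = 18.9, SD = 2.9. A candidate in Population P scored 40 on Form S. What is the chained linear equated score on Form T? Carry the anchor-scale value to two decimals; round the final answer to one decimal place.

41.0

Form S → anchor (Population P): v = (3.1/14.8)(40 − 36.8) + 20.9 = 21.57
anchor → Form T (Population Q): y = (13.5/2.9)(21.57 − 18.9) + 28.6 = 41.0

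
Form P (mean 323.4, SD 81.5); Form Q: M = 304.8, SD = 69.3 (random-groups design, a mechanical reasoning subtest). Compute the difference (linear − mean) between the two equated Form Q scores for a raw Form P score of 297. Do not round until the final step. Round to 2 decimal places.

3.95

Mean-equated: 297 + (304.8 − 323.4) = 278.40
Linear-equated: (69.3/81.5)(297 − 323.4) + 304.8 = 282.352
Difference = 282.352 − 278.40 = 3.95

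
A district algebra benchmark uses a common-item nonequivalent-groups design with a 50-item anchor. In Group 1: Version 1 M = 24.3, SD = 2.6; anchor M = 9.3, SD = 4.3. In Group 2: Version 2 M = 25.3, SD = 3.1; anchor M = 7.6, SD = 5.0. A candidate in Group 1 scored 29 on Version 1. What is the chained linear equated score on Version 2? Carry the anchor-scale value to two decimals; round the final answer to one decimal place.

Version 1 → anchor (Group 1): v = (4.3/2.6)(29 − 24.3) + 9.3 = 17.07
anchor → Version 2 (Group 2): y = (3.1/5.0)(17.07 − 7.6) + 25.3 = 31.2

31.2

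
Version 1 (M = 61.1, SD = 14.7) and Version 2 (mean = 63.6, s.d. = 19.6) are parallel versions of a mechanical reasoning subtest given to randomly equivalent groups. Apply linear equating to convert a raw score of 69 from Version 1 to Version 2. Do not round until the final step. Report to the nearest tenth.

Linear equating: y = (SD_Y/SD_X)(x − M_X) + M_Y
y = (19.6/14.7)(69 − 61.1) + 63.6
y = 1.333333 × 7.9 + 63.6 = 10.5333 + 63.6 = 74.1

74.1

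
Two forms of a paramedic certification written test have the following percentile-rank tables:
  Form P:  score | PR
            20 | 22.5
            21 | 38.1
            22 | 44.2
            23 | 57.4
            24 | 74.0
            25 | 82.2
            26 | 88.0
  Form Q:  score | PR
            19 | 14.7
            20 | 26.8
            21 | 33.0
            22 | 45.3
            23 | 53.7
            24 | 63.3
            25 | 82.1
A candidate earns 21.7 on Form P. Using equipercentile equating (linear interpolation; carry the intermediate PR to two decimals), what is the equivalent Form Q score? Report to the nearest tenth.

21.8

PR of 21.7 on Form P: 38.1 + (21.7 − 21)/(22 − 21) × (44.2 − 38.1) = 42.37
On Form Q, PR 42.37 falls between score 21 (PR 33.0) and 22 (PR 45.3).
Interpolate: 21 + (42.37 − 33.0)/(45.3 − 33.0) × (22 − 21) = 21.8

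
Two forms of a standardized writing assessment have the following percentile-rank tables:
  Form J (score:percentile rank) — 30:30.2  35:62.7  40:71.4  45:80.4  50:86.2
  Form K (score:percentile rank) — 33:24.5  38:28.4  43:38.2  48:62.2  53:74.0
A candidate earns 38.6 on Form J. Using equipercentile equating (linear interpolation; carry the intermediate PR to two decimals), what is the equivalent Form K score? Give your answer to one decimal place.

PR of 38.6 on Form J: 62.7 + (38.6 − 35)/(40 − 35) × (71.4 − 62.7) = 68.96
On Form K, PR 68.96 falls between score 48 (PR 62.2) and 53 (PR 74.0).
Interpolate: 48 + (68.96 − 62.2)/(74.0 − 62.2) × (53 − 48) = 50.9

50.9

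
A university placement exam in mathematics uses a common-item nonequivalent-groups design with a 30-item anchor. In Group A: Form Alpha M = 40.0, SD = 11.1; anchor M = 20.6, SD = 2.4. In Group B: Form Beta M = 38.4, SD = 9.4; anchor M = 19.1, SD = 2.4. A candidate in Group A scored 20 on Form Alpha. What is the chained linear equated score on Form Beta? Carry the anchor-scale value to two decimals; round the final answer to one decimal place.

Form Alpha → anchor (Group A): v = (2.4/11.1)(20 − 40.0) + 20.6 = 16.28
anchor → Form Beta (Group B): y = (9.4/2.4)(16.28 − 19.1) + 38.4 = 27.4

27.4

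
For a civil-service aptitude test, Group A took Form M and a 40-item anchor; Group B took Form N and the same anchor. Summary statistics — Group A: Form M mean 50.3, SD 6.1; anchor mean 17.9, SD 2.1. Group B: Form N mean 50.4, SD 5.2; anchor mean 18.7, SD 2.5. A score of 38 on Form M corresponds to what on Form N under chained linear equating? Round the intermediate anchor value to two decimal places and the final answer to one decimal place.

Form M → anchor (Group A): v = (2.1/6.1)(38 − 50.3) + 17.9 = 13.67
anchor → Form N (Group B): y = (5.2/2.5)(13.67 − 18.7) + 50.4 = 39.9

39.9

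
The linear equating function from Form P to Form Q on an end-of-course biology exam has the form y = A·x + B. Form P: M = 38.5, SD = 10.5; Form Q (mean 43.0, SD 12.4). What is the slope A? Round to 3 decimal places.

A = SD_Y / SD_X = 12.4 / 10.5 = 1.181

1.181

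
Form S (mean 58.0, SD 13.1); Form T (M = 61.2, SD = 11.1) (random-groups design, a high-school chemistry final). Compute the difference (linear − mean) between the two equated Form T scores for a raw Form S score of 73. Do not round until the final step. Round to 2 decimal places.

-2.29

Mean-equated: 73 + (61.2 − 58.0) = 76.20
Linear-equated: (11.1/13.1)(73 − 58.0) + 61.2 = 73.910
Difference = 73.910 − 76.20 = -2.29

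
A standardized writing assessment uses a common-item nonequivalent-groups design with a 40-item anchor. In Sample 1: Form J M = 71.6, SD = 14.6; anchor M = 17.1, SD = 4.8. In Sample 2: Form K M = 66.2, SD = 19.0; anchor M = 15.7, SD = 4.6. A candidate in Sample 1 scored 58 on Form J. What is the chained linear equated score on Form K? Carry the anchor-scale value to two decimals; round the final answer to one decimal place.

Form J → anchor (Sample 1): v = (4.8/14.6)(58 − 71.6) + 17.1 = 12.63
anchor → Form K (Sample 2): y = (19.0/4.6)(12.63 − 15.7) + 66.2 = 53.5

53.5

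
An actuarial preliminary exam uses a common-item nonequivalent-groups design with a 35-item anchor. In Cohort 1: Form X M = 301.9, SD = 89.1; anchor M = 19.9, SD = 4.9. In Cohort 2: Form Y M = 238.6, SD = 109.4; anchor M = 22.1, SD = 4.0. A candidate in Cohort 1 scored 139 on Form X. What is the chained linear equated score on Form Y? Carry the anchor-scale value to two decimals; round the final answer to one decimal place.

Form X → anchor (Cohort 1): v = (4.9/89.1)(139 − 301.9) + 19.9 = 10.94
anchor → Form Y (Cohort 2): y = (109.4/4.0)(10.94 − 22.1) + 238.6 = -66.6

-66.6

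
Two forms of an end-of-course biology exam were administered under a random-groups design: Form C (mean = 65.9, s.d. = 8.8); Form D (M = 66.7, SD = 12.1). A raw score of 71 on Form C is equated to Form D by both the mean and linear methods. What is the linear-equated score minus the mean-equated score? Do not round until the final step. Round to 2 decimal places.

Mean-equated: 71 + (66.7 − 65.9) = 71.80
Linear-equated: (12.1/8.8)(71 − 65.9) + 66.7 = 73.712
Difference = 73.712 − 71.80 = 1.91

1.91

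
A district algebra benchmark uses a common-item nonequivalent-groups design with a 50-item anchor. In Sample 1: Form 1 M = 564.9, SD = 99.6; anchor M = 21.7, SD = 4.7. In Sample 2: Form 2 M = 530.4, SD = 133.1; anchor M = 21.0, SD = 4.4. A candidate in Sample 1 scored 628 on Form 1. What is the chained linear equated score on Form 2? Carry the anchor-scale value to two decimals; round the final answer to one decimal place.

641.7

Form 1 → anchor (Sample 1): v = (4.7/99.6)(628 − 564.9) + 21.7 = 24.68
anchor → Form 2 (Sample 2): y = (133.1/4.4)(24.68 − 21.0) + 530.4 = 641.7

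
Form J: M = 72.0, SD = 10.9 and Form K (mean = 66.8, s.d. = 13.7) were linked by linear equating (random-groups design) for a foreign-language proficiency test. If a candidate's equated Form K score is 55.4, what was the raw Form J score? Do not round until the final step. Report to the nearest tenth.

62.9

Invert y = (SD_Y/SD_X)(x − M_X) + M_Y:
x = (SD_X/SD_Y)(y − M_Y) + M_X = (10.9/13.7)(55.4 − 66.8) + 72.0
x = 0.795620 × -11.400 + 72.0 = 62.9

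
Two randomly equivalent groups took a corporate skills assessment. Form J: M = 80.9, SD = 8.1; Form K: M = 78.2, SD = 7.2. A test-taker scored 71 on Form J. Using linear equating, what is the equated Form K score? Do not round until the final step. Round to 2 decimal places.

69.40

Linear equating: y = (SD_Y/SD_X)(x − M_X) + M_Y
y = (7.2/8.1)(71 − 80.9) + 78.2
y = 0.888889 × -9.9 + 78.2 = -8.8000 + 78.2 = 69.40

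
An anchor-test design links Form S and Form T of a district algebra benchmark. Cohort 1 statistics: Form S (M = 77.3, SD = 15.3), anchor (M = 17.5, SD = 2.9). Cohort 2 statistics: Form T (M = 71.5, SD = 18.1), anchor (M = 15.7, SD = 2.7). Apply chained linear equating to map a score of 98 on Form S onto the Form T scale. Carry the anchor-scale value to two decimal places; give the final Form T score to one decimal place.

Form S → anchor (Cohort 1): v = (2.9/15.3)(98 − 77.3) + 17.5 = 21.42
anchor → Form T (Cohort 2): y = (18.1/2.7)(21.42 − 15.7) + 71.5 = 109.8

109.8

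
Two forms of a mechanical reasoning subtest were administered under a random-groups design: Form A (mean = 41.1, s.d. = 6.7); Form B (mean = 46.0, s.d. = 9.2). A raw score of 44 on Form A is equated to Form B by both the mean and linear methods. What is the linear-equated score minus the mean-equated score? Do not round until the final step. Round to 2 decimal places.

1.08

Mean-equated: 44 + (46.0 − 41.1) = 48.90
Linear-equated: (9.2/6.7)(44 − 41.1) + 46.0 = 49.982
Difference = 49.982 − 48.90 = 1.08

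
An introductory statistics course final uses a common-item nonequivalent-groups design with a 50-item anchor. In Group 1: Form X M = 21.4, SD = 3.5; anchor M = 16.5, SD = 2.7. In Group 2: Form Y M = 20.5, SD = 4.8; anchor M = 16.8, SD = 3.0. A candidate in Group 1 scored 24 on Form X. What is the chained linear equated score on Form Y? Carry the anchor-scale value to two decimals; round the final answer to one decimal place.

23.2

Form X → anchor (Group 1): v = (2.7/3.5)(24 − 21.4) + 16.5 = 18.51
anchor → Form Y (Group 2): y = (4.8/3.0)(18.51 − 16.8) + 20.5 = 23.2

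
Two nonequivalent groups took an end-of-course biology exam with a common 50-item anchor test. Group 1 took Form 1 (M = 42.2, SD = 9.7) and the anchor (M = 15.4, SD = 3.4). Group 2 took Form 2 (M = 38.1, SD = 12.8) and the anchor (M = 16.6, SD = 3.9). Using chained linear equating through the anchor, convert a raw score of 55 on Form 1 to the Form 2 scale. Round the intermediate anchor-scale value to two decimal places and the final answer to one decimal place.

48.9

Form 1 → anchor (Group 1): v = (3.4/9.7)(55 − 42.2) + 15.4 = 19.89
anchor → Form 2 (Group 2): y = (12.8/3.9)(19.89 − 16.6) + 38.1 = 48.9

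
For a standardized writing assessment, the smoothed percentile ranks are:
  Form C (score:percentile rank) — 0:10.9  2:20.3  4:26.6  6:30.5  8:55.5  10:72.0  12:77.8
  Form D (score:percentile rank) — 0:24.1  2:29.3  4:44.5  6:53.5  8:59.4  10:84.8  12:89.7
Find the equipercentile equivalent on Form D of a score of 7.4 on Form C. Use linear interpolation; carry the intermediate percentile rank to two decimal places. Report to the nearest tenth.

4.8

PR of 7.4 on Form C: 30.5 + (7.4 − 6)/(8 − 6) × (55.5 − 30.5) = 48.00
On Form D, PR 48.00 falls between score 4 (PR 44.5) and 6 (PR 53.5).
Interpolate: 4 + (48.00 − 44.5)/(53.5 − 44.5) × (6 − 4) = 4.8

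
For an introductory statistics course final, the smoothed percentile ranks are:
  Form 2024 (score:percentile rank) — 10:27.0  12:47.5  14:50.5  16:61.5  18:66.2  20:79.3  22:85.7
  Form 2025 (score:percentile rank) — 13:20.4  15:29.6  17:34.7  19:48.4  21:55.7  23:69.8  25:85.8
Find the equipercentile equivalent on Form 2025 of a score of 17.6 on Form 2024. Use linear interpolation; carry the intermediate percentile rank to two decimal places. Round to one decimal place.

22.4

PR of 17.6 on Form 2024: 61.5 + (17.6 − 16)/(18 − 16) × (66.2 − 61.5) = 65.26
On Form 2025, PR 65.26 falls between score 21 (PR 55.7) and 23 (PR 69.8).
Interpolate: 21 + (65.26 − 55.7)/(69.8 − 55.7) × (23 − 21) = 22.4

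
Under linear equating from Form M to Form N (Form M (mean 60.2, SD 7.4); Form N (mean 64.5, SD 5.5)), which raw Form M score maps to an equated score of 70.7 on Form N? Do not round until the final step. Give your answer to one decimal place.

Invert y = (SD_Y/SD_X)(x − M_X) + M_Y:
x = (SD_X/SD_Y)(y − M_Y) + M_X = (7.4/5.5)(70.7 − 64.5) + 60.2
x = 1.345455 × 6.200 + 60.2 = 68.5

68.5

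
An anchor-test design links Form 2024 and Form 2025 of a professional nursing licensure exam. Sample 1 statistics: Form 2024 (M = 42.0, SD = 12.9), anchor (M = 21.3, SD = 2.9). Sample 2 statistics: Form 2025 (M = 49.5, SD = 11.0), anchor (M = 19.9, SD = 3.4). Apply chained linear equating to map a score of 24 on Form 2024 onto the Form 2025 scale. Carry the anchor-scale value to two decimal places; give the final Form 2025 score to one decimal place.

Form 2024 → anchor (Sample 1): v = (2.9/12.9)(24 − 42.0) + 21.3 = 17.25
anchor → Form 2025 (Sample 2): y = (11.0/3.4)(17.25 − 19.9) + 49.5 = 40.9

40.9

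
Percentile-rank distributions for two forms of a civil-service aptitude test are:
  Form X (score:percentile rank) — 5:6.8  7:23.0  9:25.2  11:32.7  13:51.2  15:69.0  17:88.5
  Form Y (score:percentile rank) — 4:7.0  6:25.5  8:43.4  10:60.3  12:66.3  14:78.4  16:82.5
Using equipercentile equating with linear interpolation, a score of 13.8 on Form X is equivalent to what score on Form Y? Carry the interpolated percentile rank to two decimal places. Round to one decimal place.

PR of 13.8 on Form X: 51.2 + (13.8 − 13)/(15 − 13) × (69.0 − 51.2) = 58.32
On Form Y, PR 58.32 falls between score 8 (PR 43.4) and 10 (PR 60.3).
Interpolate: 8 + (58.32 − 43.4)/(60.3 − 43.4) × (10 − 8) = 9.8

9.8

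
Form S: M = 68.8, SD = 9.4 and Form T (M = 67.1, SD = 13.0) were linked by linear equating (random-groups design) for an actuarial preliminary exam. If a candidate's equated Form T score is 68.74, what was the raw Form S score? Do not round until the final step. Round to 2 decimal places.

Invert y = (SD_Y/SD_X)(x − M_X) + M_Y:
x = (SD_X/SD_Y)(y − M_Y) + M_X = (9.4/13.0)(68.74 − 67.1) + 68.8
x = 0.723077 × 1.640 + 68.8 = 69.99

69.99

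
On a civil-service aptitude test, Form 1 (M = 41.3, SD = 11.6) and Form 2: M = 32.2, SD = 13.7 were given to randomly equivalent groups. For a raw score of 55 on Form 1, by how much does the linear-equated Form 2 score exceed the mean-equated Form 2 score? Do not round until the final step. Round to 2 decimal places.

2.48

Mean-equated: 55 + (32.2 − 41.3) = 45.90
Linear-equated: (13.7/11.6)(55 − 41.3) + 32.2 = 48.380
Difference = 48.380 − 45.90 = 2.48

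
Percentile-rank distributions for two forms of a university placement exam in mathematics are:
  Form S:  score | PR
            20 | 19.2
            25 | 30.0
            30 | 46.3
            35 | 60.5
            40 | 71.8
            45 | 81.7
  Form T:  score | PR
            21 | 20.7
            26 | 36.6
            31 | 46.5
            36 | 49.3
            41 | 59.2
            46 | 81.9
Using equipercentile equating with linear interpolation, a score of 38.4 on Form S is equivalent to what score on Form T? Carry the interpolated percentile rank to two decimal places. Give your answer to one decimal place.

43.0

PR of 38.4 on Form S: 60.5 + (38.4 − 35)/(40 − 35) × (71.8 − 60.5) = 68.18
On Form T, PR 68.18 falls between score 41 (PR 59.2) and 46 (PR 81.9).
Interpolate: 41 + (68.18 − 59.2)/(81.9 − 59.2) × (46 − 41) = 43.0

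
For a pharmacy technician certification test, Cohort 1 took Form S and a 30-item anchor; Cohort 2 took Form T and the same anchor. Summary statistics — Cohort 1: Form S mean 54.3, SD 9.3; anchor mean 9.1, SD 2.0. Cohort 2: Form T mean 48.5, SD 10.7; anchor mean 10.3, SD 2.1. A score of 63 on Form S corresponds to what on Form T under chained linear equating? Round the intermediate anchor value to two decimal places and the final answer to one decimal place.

Form S → anchor (Cohort 1): v = (2.0/9.3)(63 − 54.3) + 9.1 = 10.97
anchor → Form T (Cohort 2): y = (10.7/2.1)(10.97 − 10.3) + 48.5 = 51.9

51.9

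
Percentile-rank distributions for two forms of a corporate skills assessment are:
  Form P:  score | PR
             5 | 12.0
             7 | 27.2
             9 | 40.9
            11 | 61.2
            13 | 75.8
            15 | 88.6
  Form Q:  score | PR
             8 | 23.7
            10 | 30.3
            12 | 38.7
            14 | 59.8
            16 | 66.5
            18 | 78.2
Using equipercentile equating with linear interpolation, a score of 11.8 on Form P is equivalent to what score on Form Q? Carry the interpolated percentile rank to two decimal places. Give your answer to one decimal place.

PR of 11.8 on Form P: 61.2 + (11.8 − 11)/(13 − 11) × (75.8 − 61.2) = 67.04
On Form Q, PR 67.04 falls between score 16 (PR 66.5) and 18 (PR 78.2).
Interpolate: 16 + (67.04 − 66.5)/(78.2 − 66.5) × (18 − 16) = 16.1

16.1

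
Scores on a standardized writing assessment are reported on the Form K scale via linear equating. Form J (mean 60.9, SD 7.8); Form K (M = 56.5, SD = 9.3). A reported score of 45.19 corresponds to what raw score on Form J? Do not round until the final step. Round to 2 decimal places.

Invert y = (SD_Y/SD_X)(x − M_X) + M_Y:
x = (SD_X/SD_Y)(y − M_Y) + M_X = (7.8/9.3)(45.19 − 56.5) + 60.9
x = 0.838710 × -11.310 + 60.9 = 51.41

51.41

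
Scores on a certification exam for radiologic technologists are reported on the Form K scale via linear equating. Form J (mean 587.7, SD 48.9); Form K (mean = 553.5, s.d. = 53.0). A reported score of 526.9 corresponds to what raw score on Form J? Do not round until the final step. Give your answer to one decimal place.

563.2

Invert y = (SD_Y/SD_X)(x − M_X) + M_Y:
x = (SD_X/SD_Y)(y − M_Y) + M_X = (48.9/53.0)(526.9 − 553.5) + 587.7
x = 0.922642 × -26.600 + 587.7 = 563.2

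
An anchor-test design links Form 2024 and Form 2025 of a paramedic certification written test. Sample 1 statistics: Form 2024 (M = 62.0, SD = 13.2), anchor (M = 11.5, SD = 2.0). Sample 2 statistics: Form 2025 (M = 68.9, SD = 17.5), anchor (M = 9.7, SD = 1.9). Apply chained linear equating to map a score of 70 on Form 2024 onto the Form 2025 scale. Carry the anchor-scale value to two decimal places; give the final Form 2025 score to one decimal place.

Form 2024 → anchor (Sample 1): v = (2.0/13.2)(70 − 62.0) + 11.5 = 12.71
anchor → Form 2025 (Sample 2): y = (17.5/1.9)(12.71 − 9.7) + 68.9 = 96.6

96.6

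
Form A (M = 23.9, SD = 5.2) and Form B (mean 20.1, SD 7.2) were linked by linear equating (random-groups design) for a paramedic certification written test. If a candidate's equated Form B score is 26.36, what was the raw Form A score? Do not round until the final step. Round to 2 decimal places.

28.42

Invert y = (SD_Y/SD_X)(x − M_X) + M_Y:
x = (SD_X/SD_Y)(y − M_Y) + M_X = (5.2/7.2)(26.36 − 20.1) + 23.9
x = 0.722222 × 6.260 + 23.9 = 28.42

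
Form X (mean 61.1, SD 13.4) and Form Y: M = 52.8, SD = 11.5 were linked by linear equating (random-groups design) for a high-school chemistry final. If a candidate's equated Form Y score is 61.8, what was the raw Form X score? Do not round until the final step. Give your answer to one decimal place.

71.6

Invert y = (SD_Y/SD_X)(x − M_X) + M_Y:
x = (SD_X/SD_Y)(y − M_Y) + M_X = (13.4/11.5)(61.8 − 52.8) + 61.1
x = 1.165217 × 9.000 + 61.1 = 71.6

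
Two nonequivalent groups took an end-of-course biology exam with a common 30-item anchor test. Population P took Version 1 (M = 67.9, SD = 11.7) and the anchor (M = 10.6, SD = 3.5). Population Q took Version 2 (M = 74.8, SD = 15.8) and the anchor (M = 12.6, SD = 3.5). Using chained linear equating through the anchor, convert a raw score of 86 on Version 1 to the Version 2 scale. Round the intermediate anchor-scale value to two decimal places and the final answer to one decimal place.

Version 1 → anchor (Population P): v = (3.5/11.7)(86 − 67.9) + 10.6 = 16.01
anchor → Version 2 (Population Q): y = (15.8/3.5)(16.01 − 12.6) + 74.8 = 90.2

90.2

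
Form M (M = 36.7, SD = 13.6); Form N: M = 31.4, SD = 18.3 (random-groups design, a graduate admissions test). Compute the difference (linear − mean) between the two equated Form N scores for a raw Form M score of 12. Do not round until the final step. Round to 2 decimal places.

Mean-equated: 12 + (31.4 − 36.7) = 6.70
Linear-equated: (18.3/13.6)(12 − 36.7) + 31.4 = -1.836
Difference = -1.836 − 6.70 = -8.54

-8.54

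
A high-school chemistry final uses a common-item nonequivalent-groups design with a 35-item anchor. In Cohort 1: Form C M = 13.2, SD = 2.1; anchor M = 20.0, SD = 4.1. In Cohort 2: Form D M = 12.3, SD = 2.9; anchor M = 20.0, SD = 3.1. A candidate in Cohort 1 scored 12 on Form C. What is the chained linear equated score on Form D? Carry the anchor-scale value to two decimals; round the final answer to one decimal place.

10.1

Form C → anchor (Cohort 1): v = (4.1/2.1)(12 − 13.2) + 20.0 = 17.66
anchor → Form D (Cohort 2): y = (2.9/3.1)(17.66 − 20.0) + 12.3 = 10.1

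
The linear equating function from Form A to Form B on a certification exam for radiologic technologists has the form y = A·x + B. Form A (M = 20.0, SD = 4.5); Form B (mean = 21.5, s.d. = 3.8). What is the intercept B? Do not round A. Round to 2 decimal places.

A = SD_Y / SD_X = 3.8 / 4.5 = 0.844444
B = M_Y − A·M_X = 21.5 − 0.844444 × 20.0 = 4.61

4.61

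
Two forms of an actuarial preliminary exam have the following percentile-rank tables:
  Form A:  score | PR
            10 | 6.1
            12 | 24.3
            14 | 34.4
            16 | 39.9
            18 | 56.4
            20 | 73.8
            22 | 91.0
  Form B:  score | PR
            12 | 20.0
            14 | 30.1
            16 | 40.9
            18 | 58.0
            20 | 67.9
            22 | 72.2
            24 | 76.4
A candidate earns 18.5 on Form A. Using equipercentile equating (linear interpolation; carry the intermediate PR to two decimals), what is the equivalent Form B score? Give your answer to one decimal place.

PR of 18.5 on Form A: 56.4 + (18.5 − 18)/(20 − 18) × (73.8 − 56.4) = 60.75
On Form B, PR 60.75 falls between score 18 (PR 58.0) and 20 (PR 67.9).
Interpolate: 18 + (60.75 − 58.0)/(67.9 − 58.0) × (20 − 18) = 18.6

18.6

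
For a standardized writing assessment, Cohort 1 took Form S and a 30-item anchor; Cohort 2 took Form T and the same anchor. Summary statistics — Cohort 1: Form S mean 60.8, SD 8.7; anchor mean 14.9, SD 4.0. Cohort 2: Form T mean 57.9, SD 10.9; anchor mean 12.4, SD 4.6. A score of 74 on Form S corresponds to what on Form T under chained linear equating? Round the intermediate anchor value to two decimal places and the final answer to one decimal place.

Form S → anchor (Cohort 1): v = (4.0/8.7)(74 − 60.8) + 14.9 = 20.97
anchor → Form T (Cohort 2): y = (10.9/4.6)(20.97 − 12.4) + 57.9 = 78.2

78.2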